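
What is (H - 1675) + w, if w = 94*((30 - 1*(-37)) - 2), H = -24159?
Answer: -19724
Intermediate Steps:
w = 6110 (w = 94*((30 + 37) - 2) = 94*(67 - 2) = 94*65 = 6110)
(H - 1675) + w = (-24159 - 1675) + 6110 = -25834 + 6110 = -19724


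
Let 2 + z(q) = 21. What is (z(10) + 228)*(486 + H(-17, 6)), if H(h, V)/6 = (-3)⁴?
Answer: 240084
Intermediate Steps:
H(h, V) = 486 (H(h, V) = 6*(-3)⁴ = 6*81 = 486)
z(q) = 19 (z(q) = -2 + 21 = 19)
(z(10) + 228)*(486 + H(-17, 6)) = (19 + 228)*(486 + 486) = 247*972 = 240084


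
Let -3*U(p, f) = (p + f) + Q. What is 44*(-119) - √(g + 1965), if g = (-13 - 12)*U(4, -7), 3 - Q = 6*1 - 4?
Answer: -5236 - √17535/3 ≈ -5280.1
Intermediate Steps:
Q = 1 (Q = 3 - (6*1 - 4) = 3 - (6 - 4) = 3 - 1*2 = 3 - 2 = 1)
U(p, f) = -⅓ - f/3 - p/3 (U(p, f) = -((p + f) + 1)/3 = -((f + p) + 1)/3 = -(1 + f + p)/3 = -⅓ - f/3 - p/3)
g = -50/3 (g = (-13 - 12)*(-⅓ - ⅓*(-7) - ⅓*4) = -25*(-⅓ + 7/3 - 4/3) = -25*⅔ = -50/3 ≈ -16.667)
44*(-119) - √(g + 1965) = 44*(-119) - √(-50/3 + 1965) = -5236 - √(5845/3) = -5236 - √17535/3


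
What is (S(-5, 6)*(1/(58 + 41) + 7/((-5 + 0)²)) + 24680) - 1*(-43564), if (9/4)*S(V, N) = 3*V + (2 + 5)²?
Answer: 1520232748/22275 ≈ 68248.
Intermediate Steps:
S(V, N) = 196/9 + 4*V/3 (S(V, N) = 4*(3*V + (2 + 5)²)/9 = 4*(3*V + 7²)/9 = 4*(3*V + 49)/9 = 4*(49 + 3*V)/9 = 196/9 + 4*V/3)
(S(-5, 6)*(1/(58 + 41) + 7/((-5 + 0)²)) + 24680) - 1*(-43564) = ((196/9 + (4/3)*(-5))*(1/(58 + 41) + 7/((-5 + 0)²)) + 24680) - 1*(-43564) = ((196/9 - 20/3)*(1/99 + 7/((-5)²)) + 24680) + 43564 = (136*(1/99 + 7/25)/9 + 24680) + 43564 = ((136/9)*(718/2475) + 24680) + 43564 = (97648/22275 + 24680) + 43564 = 549844648/22275 + 43564 = 1520232748/22275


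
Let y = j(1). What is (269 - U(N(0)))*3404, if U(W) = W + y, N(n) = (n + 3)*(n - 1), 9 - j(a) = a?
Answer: 898656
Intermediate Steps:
j(a) = 9 - a
y = 8 (y = 9 - 1*1 = 9 - 1 = 8)
N(n) = (-1 + n)*(3 + n) (N(n) = (3 + n)*(-1 + n) = (-1 + n)*(3 + n))
U(W) = 8 + W (U(W) = W + 8 = 8 + W)
(269 - U(N(0)))*3404 = (269 - (8 + (-3 + 0**2 + 2*0)))*3404 = (269 - (8 + (-3 + 0 + 0)))*3404 = (269 - (8 - 3))*3404 = (269 - 1*5)*3404 = (269 - 5)*3404 = 264*3404 = 898656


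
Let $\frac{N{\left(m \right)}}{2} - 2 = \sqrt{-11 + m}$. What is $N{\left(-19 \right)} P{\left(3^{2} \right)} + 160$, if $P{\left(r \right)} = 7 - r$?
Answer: $152 - 4 i \sqrt{30} \approx 152.0 - 21.909 i$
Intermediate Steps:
$N{\left(m \right)} = 4 + 2 \sqrt{-11 + m}$
$N{\left(-19 \right)} P{\left(3^{2} \right)} + 160 = \left(4 + 2 \sqrt{-11 - 19}\right) \left(7 - 3^{2}\right) + 160 = \left(4 + 2 \sqrt{-30}\right) \left(7 - 9\right) + 160 = \left(4 + 2 i \sqrt{30}\right) \left(7 - 9\right) + 160 = \left(4 + 2 i \sqrt{30}\right) \left(-2\right) + 160 = \left(-8 - 4 i \sqrt{30}\right) + 160 = 152 - 4 i \sqrt{30}$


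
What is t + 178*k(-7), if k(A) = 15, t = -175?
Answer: 2495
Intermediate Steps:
t + 178*k(-7) = -175 + 178*15 = -175 + 2670 = 2495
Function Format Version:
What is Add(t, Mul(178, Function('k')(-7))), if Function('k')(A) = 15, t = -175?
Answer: 2495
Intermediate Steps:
Add(t, Mul(178, Function('k')(-7))) = Add(-175, Mul(178, 15)) = Add(-175, 2670) = 2495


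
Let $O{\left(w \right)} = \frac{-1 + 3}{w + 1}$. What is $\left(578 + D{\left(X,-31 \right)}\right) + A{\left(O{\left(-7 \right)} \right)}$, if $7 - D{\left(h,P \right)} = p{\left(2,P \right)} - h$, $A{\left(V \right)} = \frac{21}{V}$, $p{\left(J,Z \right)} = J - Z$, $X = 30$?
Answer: $519$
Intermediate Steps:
$O{\left(w \right)} = \frac{2}{1 + w}$
$D{\left(h,P \right)} = 5 + P + h$ ($D{\left(h,P \right)} = 7 - \left(\left(2 - P\right) - h\right) = 7 - \left(2 - P - h\right) = 7 + \left(-2 + P + h\right) = 5 + P + h$)
$\left(578 + D{\left(X,-31 \right)}\right) + A{\left(O{\left(-7 \right)} \right)} = \left(578 + \left(5 - 31 + 30\right)\right) + \frac{21}{2 \frac{1}{1 - 7}} = \left(578 + 4\right) + \frac{21}{2 \frac{1}{-6}} = 582 + \frac{21}{2 \left(- \frac{1}{6}\right)} = 582 + \frac{21}{- \frac{1}{3}} = 582 + 21 \left(-3\right) = 582 - 63 = 519$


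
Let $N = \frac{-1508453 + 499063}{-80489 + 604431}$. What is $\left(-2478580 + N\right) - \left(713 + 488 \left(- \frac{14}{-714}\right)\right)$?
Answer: $- \frac{33124799772946}{13360521} \approx -2.4793 \cdot 10^{6}$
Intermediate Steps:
$N = - \frac{504695}{261971}$ ($N = - \frac{1009390}{523942} = \left(-1009390\right) \frac{1}{523942} = - \frac{504695}{261971} \approx -1.9265$)
$\left(-2478580 + N\right) - \left(713 + 488 \left(- \frac{14}{-714}\right)\right) = \left(-2478580 - \frac{504695}{261971}\right) - \left(713 + 488 \left(- \frac{14}{-714}\right)\right) = - \frac{649316585875}{261971} - \left(713 + 488 \left(\left(-14\right) \left(- \frac{1}{714}\right)\right)\right) = - \frac{649316585875}{261971} - \frac{36851}{51} = - \frac{33124799772946}{13360521}$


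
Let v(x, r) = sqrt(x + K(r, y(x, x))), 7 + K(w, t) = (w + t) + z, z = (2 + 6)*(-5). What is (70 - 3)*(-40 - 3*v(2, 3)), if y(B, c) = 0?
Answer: -2680 - 201*I*sqrt(42) ≈ -2680.0 - 1302.6*I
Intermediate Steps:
z = -40 (z = 8*(-5) = -40)
K(w, t) = -47 + t + w (K(w, t) = -7 + ((w + t) - 40) = -7 + ((t + w) - 40) = -7 + (-40 + t + w) = -47 + t + w)
v(x, r) = sqrt(-47 + r + x) (v(x, r) = sqrt(x + (-47 + 0 + r)) = sqrt(x + (-47 + r)) = sqrt(-47 + r + x))
(70 - 3)*(-40 - 3*v(2, 3)) = (70 - 3)*(-40 - 3*sqrt(-47 + 3 + 2)) = 67*(-40 - 3*I*sqrt(42)) = -2680 - 201*I*sqrt(42)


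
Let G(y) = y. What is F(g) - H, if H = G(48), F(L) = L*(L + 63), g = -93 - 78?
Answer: 18420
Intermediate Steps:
g = -171
F(L) = L*(63 + L)
H = 48
F(g) - H = -171*(63 - 171) - 1*48 = -171*(-108) - 48 = 18468 - 48 = 18420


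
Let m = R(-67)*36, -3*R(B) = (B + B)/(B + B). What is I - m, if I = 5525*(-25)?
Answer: -138113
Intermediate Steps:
I = -138125
R(B) = -1/3 (R(B) = -(B + B)/(3*(B + B)) = -2*B/(3*(2*B)) = -2*B*1/(2*B)/3 = -1/3*1 = -1/3)
m = -12 (m = -1/3*36 = -12)
I - m = -138125 - 1*(-12) = -138125 + 12 = -138113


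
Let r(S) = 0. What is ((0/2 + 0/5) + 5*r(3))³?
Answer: 0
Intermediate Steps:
((0/2 + 0/5) + 5*r(3))³ = ((0/2 + 0/5) + 5*0)³ = ((0*(½) + 0*(⅕)) + 0)³ = ((0 + 0) + 0)³ = (0 + 0)³ = 0³ = 0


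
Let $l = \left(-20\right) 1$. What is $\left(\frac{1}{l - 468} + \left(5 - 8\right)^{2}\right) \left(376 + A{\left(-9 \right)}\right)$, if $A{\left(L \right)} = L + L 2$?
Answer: $\frac{1532459}{488} \approx 3140.3$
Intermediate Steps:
$l = -20$
$A{\left(L \right)} = 3 L$ ($A{\left(L \right)} = L + 2 L = 3 L$)
$\left(\frac{1}{l - 468} + \left(5 - 8\right)^{2}\right) \left(376 + A{\left(-9 \right)}\right) = \left(\frac{1}{-20 - 468} + \left(5 - 8\right)^{2}\right) \left(376 + 3 \left(-9\right)\right) = \left(\frac{1}{-488} + \left(-3\right)^{2}\right) \left(376 - 27\right) = \left(- \frac{1}{488} + 9\right) 349 = \frac{4391}{488} \cdot 349 = \frac{1532459}{488}$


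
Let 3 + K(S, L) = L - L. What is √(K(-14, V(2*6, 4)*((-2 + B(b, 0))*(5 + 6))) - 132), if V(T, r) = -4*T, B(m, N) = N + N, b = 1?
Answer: 3*I*√15 ≈ 11.619*I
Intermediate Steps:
B(m, N) = 2*N
K(S, L) = -3 (K(S, L) = -3 + (L - L) = -3 + 0 = -3)
√(K(-14, V(2*6, 4)*((-2 + B(b, 0))*(5 + 6))) - 132) = √(-3 - 132) = √(-135) = 3*I*√15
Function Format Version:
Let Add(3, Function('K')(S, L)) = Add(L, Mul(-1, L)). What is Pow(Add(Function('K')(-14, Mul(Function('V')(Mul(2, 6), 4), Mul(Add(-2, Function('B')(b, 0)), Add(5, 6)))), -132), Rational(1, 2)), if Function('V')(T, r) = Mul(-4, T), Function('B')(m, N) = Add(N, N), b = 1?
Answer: Mul(3, I, Pow(15, Rational(1, 2))) ≈ Mul(11.619, I)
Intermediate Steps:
Function('B')(m, N) = Mul(2, N)
Function('K')(S, L) = -3 (Function('K')(S, L) = Add(-3, Add(L, Mul(-1, L))) = Add(-3, 0) = -3)
Pow(Add(Function('K')(-14, Mul(Function('V')(Mul(2, 6), 4), Mul(Add(-2, Function('B')(b, 0)), Add(5, 6)))), -132), Rational(1, 2)) = Pow(Add(-3, -132), Rational(1, 2)) = Pow(-135, Rational(1, 2)) = Mul(3, I, Pow(15, Rational(1, 2)))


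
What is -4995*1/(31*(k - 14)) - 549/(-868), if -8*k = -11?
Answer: 1174329/87668 ≈ 13.395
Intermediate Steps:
k = 11/8 (k = -⅛*(-11) = 11/8 ≈ 1.3750)
-4995*1/(31*(k - 14)) - 549/(-868) = -4995*1/(31*(11/8 - 14)) - 549/(-868) = -4995/(31*(-101/8)) - 549*(-1/868) = -4995/(-3131/8) + 549/868 = -4995*(-8/3131) + 549/868 = 39960/3131 + 549/868 = 1174329/87668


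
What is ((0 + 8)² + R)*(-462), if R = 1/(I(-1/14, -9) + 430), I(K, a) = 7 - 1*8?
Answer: -384398/13 ≈ -29569.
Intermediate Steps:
I(K, a) = -1 (I(K, a) = 7 - 8 = -1)
R = 1/429 (R = 1/(-1 + 430) = 1/429 ≈ 0.0023310)
((0 + 8)² + R)*(-462) = ((0 + 8)² + 1/429)*(-462) = (8² + 1/429)*(-462) = (64 + 1/429)*(-462) = (27457/429)*(-462) = -384398/13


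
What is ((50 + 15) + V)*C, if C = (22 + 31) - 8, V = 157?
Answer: 9990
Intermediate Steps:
C = 45 (C = 53 - 8 = 45)
((50 + 15) + V)*C = ((50 + 15) + 157)*45 = (65 + 157)*45 = 222*45 = 9990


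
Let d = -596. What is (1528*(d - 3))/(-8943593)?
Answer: 915272/8943593 ≈ 0.10234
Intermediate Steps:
(1528*(d - 3))/(-8943593) = (1528*(-596 - 3))/(-8943593) = (1528*(-599))*(-1/8943593) = -915272*(-1/8943593) = 915272/8943593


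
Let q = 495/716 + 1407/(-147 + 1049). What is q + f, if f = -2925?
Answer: -943802349/322916 ≈ -2922.8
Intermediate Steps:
q = 726951/322916 (q = 495*(1/716) + 1407/902 = 495/716 + 1407*(1/902) = 495/716 + 1407/902 = 726951/322916 ≈ 2.2512)
q + f = 726951/322916 - 2925 = -943802349/322916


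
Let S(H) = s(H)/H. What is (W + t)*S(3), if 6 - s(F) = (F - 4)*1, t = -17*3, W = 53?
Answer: 14/3 ≈ 4.6667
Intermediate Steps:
t = -51
s(F) = 10 - F (s(F) = 6 - (F - 4) = 6 - (-4 + F) = 6 + (4 - F) = 10 - F)
S(H) = (10 - H)/H
(W + t)*S(3) = (53 - 51)*((10 - 1*3)/3) = 2*((10 - 3)/3) = 2*((1/3)*7) = 2*(7/3) = 14/3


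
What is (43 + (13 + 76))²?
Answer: 17424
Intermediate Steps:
(43 + (13 + 76))² = (43 + 89)² = 132² = 17424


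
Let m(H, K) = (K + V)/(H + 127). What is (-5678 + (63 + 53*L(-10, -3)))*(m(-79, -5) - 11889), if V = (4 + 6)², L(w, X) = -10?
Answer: 3506195665/48 ≈ 7.3046e+7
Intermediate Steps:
V = 100 (V = 10² = 100)
m(H, K) = (100 + K)/(127 + H) (m(H, K) = (K + 100)/(H + 127) = (100 + K)/(127 + H))
(-5678 + (63 + 53*L(-10, -3)))*(m(-79, -5) - 11889) = (-5678 + (63 + 53*(-10)))*((100 - 5)/(127 - 79) - 11889) = (-5678 + (63 - 530))*(95/48 - 11889) = (-5678 - 467)*((1/48)*95 - 11889) = -6145*(95/48 - 11889) = -6145*(-570577/48) = 3506195665/48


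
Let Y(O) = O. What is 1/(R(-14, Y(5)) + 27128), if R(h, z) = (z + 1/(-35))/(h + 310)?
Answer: 5180/140523127 ≈ 3.6862e-5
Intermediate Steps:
R(h, z) = (-1/35 + z)/(310 + h) (R(h, z) = (z - 1/35)/(310 + h) = (-1/35 + z)/(310 + h))
1/(R(-14, Y(5)) + 27128) = 1/((-1/35 + 5)/(310 - 14) + 27128) = 1/((174/35)/296 + 27128) = 1/((1/296)*(174/35) + 27128) = 1/(87/5180 + 27128) = 1/(140523127/5180) = 5180/140523127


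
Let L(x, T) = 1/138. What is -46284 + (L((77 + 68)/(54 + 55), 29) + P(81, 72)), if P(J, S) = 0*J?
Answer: -6387191/138 ≈ -46284.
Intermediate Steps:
P(J, S) = 0
L(x, T) = 1/138
-46284 + (L((77 + 68)/(54 + 55), 29) + P(81, 72)) = -46284 + (1/138 + 0) = -46284 + 1/138 = -6387191/138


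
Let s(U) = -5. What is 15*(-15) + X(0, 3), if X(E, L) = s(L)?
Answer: -230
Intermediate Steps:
X(E, L) = -5
15*(-15) + X(0, 3) = 15*(-15) - 5 = -225 - 5 = -230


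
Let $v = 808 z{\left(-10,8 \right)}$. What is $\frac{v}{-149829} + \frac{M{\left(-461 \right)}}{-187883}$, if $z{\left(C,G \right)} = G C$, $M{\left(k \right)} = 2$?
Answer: $\frac{12144457462}{28150322007} \approx 0.43141$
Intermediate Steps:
$z{\left(C,G \right)} = C G$
$v = -64640$ ($v = 808 \left(\left(-10\right) 8\right) = 808 \left(-80\right) = -64640$)
$\frac{v}{-149829} + \frac{M{\left(-461 \right)}}{-187883} = - \frac{64640}{-149829} + \frac{2}{-187883} = \left(-64640\right) \left(- \frac{1}{149829}\right) + 2 \left(- \frac{1}{187883}\right) = \frac{64640}{149829} - \frac{2}{187883} = \frac{12144457462}{28150322007}$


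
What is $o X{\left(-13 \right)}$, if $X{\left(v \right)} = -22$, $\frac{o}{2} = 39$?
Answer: $-1716$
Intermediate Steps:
$o = 78$ ($o = 2 \cdot 39 = 78$)
$o X{\left(-13 \right)} = 78 \left(-22\right) = -1716$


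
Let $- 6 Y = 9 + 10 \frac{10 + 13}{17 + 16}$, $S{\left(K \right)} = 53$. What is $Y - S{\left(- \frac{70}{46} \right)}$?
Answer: $- \frac{11021}{198} \approx -55.662$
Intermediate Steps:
$Y = - \frac{527}{198}$ ($Y = - \frac{9 + 10 \frac{10 + 13}{17 + 16}}{6} = - \frac{9 + 10 \cdot \frac{23}{33}}{6} = - \frac{9 + \frac{230}{33}}{6} = \left(- \frac{1}{6}\right) \frac{527}{33} = - \frac{527}{198} \approx -2.6616$)
$Y - S{\left(- \frac{70}{46} \right)} = - \frac{527}{198} - 53 = - \frac{11021}{198}$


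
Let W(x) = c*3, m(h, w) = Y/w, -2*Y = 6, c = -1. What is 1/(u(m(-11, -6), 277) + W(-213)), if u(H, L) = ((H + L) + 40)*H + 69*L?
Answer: 4/77075 ≈ 5.1897e-5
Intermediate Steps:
Y = -3 (Y = -½*6 = -3)
m(h, w) = -3/w
W(x) = -3 (W(x) = -1*3 = -3)
u(H, L) = 69*L + H*(40 + H + L) (u(H, L) = (40 + H + L)*H + 69*L = H*(40 + H + L) + 69*L = 69*L + H*(40 + H + L))
1/(u(m(-11, -6), 277) + W(-213)) = 1/(((-3/(-6))² + 40*(-3/(-6)) + 69*277 - 3/(-6)*277) - 3) = 1/(((-3*(-⅙))² + 40*(-3*(-⅙)) + 19113 - 3*(-⅙)*277) - 3) = 1/(((½)² + 40*(½) + 19113 + (½)*277) - 3) = 1/((¼ + 20 + 19113 + 277/2) - 3) = 1/(77087/4 - 3) = 1/(77075/4) = 4/77075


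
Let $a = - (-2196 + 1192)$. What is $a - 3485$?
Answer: $-2481$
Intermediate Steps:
$a = 1004$ ($a = \left(-1\right) \left(-1004\right) = 1004$)
$a - 3485 = 1004 - 3485 = -2481$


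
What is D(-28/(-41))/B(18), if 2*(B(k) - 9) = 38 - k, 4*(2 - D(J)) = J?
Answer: 75/779 ≈ 0.096277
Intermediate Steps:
D(J) = 2 - J/4
B(k) = 28 - k/2 (B(k) = 9 + (38 - k)/2 = 9 + (19 - k/2) = 28 - k/2)
D(-28/(-41))/B(18) = (2 - (-7)/(-41))/(28 - ½*18) = (2 - (-7)*(-1)/41)/(28 - 9) = (2 - ¼*28/41)/19 = (2 - 7/41)*(1/19) = (75/41)*(1/19) = 75/779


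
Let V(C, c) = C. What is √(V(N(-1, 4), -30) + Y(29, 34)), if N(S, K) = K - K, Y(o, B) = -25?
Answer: 5*I ≈ 5.0*I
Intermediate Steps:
N(S, K) = 0
√(V(N(-1, 4), -30) + Y(29, 34)) = √(0 - 25) = √(-25) = 5*I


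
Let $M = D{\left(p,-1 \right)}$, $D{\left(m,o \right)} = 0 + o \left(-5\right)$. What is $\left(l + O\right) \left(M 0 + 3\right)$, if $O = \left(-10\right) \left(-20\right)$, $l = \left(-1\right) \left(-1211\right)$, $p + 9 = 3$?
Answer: $4233$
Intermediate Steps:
$p = -6$ ($p = -9 + 3 = -6$)
$D{\left(m,o \right)} = - 5 o$ ($D{\left(m,o \right)} = 0 - 5 o = - 5 o$)
$M = 5$ ($M = \left(-5\right) \left(-1\right) = 5$)
$l = 1211$
$O = 200$
$\left(l + O\right) \left(M 0 + 3\right) = \left(1211 + 200\right) \left(5 \cdot 0 + 3\right) = 1411 \left(0 + 3\right) = 1411 \cdot 3 = 4233$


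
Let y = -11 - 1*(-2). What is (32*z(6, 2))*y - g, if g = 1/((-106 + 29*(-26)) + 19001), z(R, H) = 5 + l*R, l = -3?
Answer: 67919903/18141 ≈ 3744.0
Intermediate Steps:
z(R, H) = 5 - 3*R
y = -9 (y = -11 + 2 = -9)
g = 1/18141 (g = 1/((-106 - 754) + 19001) = 1/(-860 + 19001) = 1/18141 ≈ 5.5124e-5)
(32*z(6, 2))*y - g = (32*(5 - 3*6))*(-9) - 1*1/18141 = (32*(5 - 18))*(-9) - 1/18141 = (32*(-13))*(-9) - 1/18141 = -416*(-9) - 1/18141 = 3744 - 1/18141 = 67919903/18141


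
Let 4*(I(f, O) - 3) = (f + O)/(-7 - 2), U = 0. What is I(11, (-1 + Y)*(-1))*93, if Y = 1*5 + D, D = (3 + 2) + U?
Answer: 1643/6 ≈ 273.83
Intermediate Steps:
D = 5 (D = (3 + 2) + 0 = 5 + 0 = 5)
Y = 10 (Y = 1*5 + 5 = 5 + 5 = 10)
I(f, O) = 3 - O/36 - f/36 (I(f, O) = 3 + ((f + O)/(-7 - 2))/4 = 3 + ((O + f)/(-9))/4 = 3 + ((O + f)*(-⅑))/4 = 3 + (-O/9 - f/9)/4 = 3 + (-O/36 - f/36) = 3 - O/36 - f/36)
I(11, (-1 + Y)*(-1))*93 = (3 - (-1 + 10)*(-1)/36 - 1/36*11)*93 = (3 - (-1)/4 - 11/36)*93 = (3 - 1/36*(-9) - 11/36)*93 = (3 + ¼ - 11/36)*93 = (53/18)*93 = 1643/6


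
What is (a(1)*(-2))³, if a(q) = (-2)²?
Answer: -512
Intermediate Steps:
a(q) = 4
(a(1)*(-2))³ = (4*(-2))³ = (-8)³ = -512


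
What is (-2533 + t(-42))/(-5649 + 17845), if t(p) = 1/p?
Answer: -106387/512232 ≈ -0.20769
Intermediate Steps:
(-2533 + t(-42))/(-5649 + 17845) = (-2533 + 1/(-42))/(-5649 + 17845) = (-2533 - 1/42)/12196 = -106387/42*1/12196 = -106387/512232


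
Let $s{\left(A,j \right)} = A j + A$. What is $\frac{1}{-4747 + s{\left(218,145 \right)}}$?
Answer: $\frac{1}{27081} \approx 3.6926 \cdot 10^{-5}$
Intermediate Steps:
$s{\left(A,j \right)} = A + A j$
$\frac{1}{-4747 + s{\left(218,145 \right)}} = \frac{1}{-4747 + 218 \left(1 + 145\right)} = \frac{1}{-4747 + 218 \cdot 146} = \frac{1}{-4747 + 31828} = \frac{1}{27081}$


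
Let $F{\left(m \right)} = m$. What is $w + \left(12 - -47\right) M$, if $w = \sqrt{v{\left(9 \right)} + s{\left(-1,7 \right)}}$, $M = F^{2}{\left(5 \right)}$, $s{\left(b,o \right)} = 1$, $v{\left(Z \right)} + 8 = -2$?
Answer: $1475 + 3 i \approx 1475.0 + 3.0 i$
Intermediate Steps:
$v{\left(Z \right)} = -10$ ($v{\left(Z \right)} = -8 - 2 = -10$)
$M = 25$ ($M = 5^{2} = 25$)
$w = 3 i$ ($w = \sqrt{-10 + 1} = \sqrt{-9} = 3 i \approx 3.0 i$)
$w + \left(12 - -47\right) M = 3 i + \left(12 - -47\right) 25 = 3 i + \left(12 + 47\right) 25 = 3 i + 59 \cdot 25 = 3 i + 1475 = 1475 + 3 i$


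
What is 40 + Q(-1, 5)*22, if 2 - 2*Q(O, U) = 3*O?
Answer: 95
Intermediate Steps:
Q(O, U) = 1 - 3*O/2
40 + Q(-1, 5)*22 = 40 + (1 - 3/2*(-1))*22 = 40 + (1 + 3/2)*22 = 40 + (5/2)*22 = 40 + 55 = 95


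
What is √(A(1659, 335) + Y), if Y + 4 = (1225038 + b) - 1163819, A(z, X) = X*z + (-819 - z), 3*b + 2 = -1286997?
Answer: √1669521/3 ≈ 430.70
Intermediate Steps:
b = -1286999/3 (b = -⅔ + (⅓)*(-1286997) = -⅔ - 428999 = -1286999/3 ≈ -4.2900e+5)
A(z, X) = -819 - z + X*z
Y = -1103354/3 (Y = -4 + ((1225038 - 1286999/3) - 1163819) = -4 + (2388115/3 - 1163819) = -4 - 1103342/3 = -1103354/3 ≈ -3.6778e+5)
√(A(1659, 335) + Y) = √((-819 - 1*1659 + 335*1659) - 1103354/3) = √((-819 - 1659 + 555765) - 1103354/3) = √(553287 - 1103354/3) = √(556507/3) = √1669521/3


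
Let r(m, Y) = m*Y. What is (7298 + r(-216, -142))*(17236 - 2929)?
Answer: 543236790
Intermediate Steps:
r(m, Y) = Y*m
(7298 + r(-216, -142))*(17236 - 2929) = (7298 - 142*(-216))*(17236 - 2929) = (7298 + 30672)*14307 = 37970*14307 = 543236790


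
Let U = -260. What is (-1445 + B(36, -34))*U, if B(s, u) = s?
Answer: 366340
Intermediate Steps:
(-1445 + B(36, -34))*U = (-1445 + 36)*(-260) = -1409*(-260) = 366340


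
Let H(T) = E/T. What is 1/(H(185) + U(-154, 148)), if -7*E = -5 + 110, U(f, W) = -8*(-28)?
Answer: 37/8285 ≈ 0.0044659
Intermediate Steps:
U(f, W) = 224
E = -15 (E = -(-5 + 110)/7 = -⅐*105 = -15)
H(T) = -15/T
1/(H(185) + U(-154, 148)) = 1/(-15/185 + 224) = 1/(-15*1/185 + 224) = 1/(-3/37 + 224) = 1/(8285/37) = 37/8285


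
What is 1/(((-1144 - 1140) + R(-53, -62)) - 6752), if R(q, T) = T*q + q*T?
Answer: -1/2464 ≈ -0.00040584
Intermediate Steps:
R(q, T) = 2*T*q (R(q, T) = T*q + T*q = 2*T*q)
1/(((-1144 - 1140) + R(-53, -62)) - 6752) = 1/(((-1144 - 1140) + 2*(-62)*(-53)) - 6752) = 1/((-2284 + 6572) - 6752) = 1/(4288 - 6752) = 1/(-2464) = -1/2464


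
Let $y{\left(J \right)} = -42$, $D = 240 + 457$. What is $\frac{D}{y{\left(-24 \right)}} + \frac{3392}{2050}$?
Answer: $- \frac{643193}{43050} \approx -14.941$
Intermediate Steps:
$D = 697$
$\frac{D}{y{\left(-24 \right)}} + \frac{3392}{2050} = \frac{697}{-42} + \frac{3392}{2050} = 697 \left(- \frac{1}{42}\right) + 3392 \cdot \frac{1}{2050} = - \frac{697}{42} + \frac{1696}{1025} = - \frac{643193}{43050}$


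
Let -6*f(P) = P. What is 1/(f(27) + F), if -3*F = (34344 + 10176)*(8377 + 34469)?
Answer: -2/1271669289 ≈ -1.5727e-9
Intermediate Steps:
f(P) = -P/6
F = -635834640 (F = -(34344 + 10176)*(8377 + 34469)/3 = -14840*42846 = -⅓*1907503920 = -635834640)
1/(f(27) + F) = 1/(-⅙*27 - 635834640) = 1/(-9/2 - 635834640) = 1/(-1271669289/2) = -2/1271669289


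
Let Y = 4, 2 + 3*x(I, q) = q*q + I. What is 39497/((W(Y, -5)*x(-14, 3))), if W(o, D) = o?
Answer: -118491/28 ≈ -4231.8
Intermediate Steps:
x(I, q) = -⅔ + I/3 + q²/3 (x(I, q) = -⅔ + (q*q + I)/3 = -⅔ + (q² + I)/3 = -⅔ + (I + q²)/3 = -⅔ + (I/3 + q²/3) = -⅔ + I/3 + q²/3)
39497/((W(Y, -5)*x(-14, 3))) = 39497/((4*(-⅔ + (⅓)*(-14) + (⅓)*3²))) = 39497/((4*(-⅔ - 14/3 + (⅓)*9))) = 39497/((4*(-⅔ - 14/3 + 3))) = 39497/((4*(-7/3))) = 39497/(-28/3) = 39497*(-3/28) = -118491/28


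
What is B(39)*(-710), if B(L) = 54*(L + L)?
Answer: -2990520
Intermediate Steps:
B(L) = 108*L (B(L) = 54*(2*L) = 108*L)
B(39)*(-710) = (108*39)*(-710) = 4212*(-710) = -2990520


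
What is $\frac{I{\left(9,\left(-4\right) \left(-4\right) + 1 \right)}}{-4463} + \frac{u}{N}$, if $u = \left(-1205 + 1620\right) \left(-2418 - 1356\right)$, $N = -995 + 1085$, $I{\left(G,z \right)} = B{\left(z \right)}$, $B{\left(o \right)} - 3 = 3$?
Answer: $- \frac{232999859}{13389} \approx -17402.0$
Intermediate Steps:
$B{\left(o \right)} = 6$ ($B{\left(o \right)} = 3 + 3 = 6$)
$I{\left(G,z \right)} = 6$
$N = 90$
$u = -1566210$ ($u = 415 \left(-3774\right) = -1566210$)
$\frac{I{\left(9,\left(-4\right) \left(-4\right) + 1 \right)}}{-4463} + \frac{u}{N} = \frac{6}{-4463} - \frac{1566210}{90} = 6 \left(- \frac{1}{4463}\right) - \frac{52207}{3} = - \frac{6}{4463} - \frac{52207}{3} = - \frac{232999859}{13389}$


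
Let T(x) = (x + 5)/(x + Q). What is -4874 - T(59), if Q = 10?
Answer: -336370/69 ≈ -4874.9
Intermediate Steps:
T(x) = (5 + x)/(10 + x) (T(x) = (x + 5)/(x + 10) = (5 + x)/(10 + x))
-4874 - T(59) = -4874 - (5 + 59)/(10 + 59) = -4874 - 64/69 = -336370/69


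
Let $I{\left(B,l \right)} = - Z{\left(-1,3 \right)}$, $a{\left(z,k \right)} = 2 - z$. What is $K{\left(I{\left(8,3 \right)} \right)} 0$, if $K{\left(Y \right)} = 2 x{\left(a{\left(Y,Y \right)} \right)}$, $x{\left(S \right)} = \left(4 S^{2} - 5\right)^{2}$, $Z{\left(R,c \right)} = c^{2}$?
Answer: $0$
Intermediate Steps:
$I{\left(B,l \right)} = -9$ ($I{\left(B,l \right)} = - 3^{2} = \left(-1\right) 9 = -9$)
$x{\left(S \right)} = \left(-5 + 4 S^{2}\right)^{2}$
$K{\left(Y \right)} = 2 \left(-5 + 4 \left(2 - Y\right)^{2}\right)^{2}$
$K{\left(I{\left(8,3 \right)} \right)} 0 = 2 \left(-5 + 4 \left(-2 - 9\right)^{2}\right)^{2} \cdot 0 = 2 \left(-5 + 4 \left(-11\right)^{2}\right)^{2} \cdot 0 = 2 \left(-5 + 4 \cdot 121\right)^{2} \cdot 0 = 2 \left(-5 + 484\right)^{2} \cdot 0 = 2 \cdot 479^{2} \cdot 0 = 2 \cdot 229441 \cdot 0 = 458882 \cdot 0 = 0$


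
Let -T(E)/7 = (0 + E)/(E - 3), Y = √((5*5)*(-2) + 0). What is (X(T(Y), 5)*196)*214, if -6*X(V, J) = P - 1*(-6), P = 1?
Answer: -146804/3 ≈ -48935.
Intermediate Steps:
Y = 5*I*√2 (Y = √(25*(-2) + 0) = √(-50 + 0) = √(-50) = 5*I*√2 ≈ 7.0711*I)
T(E) = -7*E/(-3 + E) (T(E) = -7*(0 + E)/(E - 3) = -7*E/(-3 + E))
X(V, J) = -7/6 (X(V, J) = -(1 - 1*(-6))/6 = -(1 + 6)/6 = -⅙*7 = -7/6)
(X(T(Y), 5)*196)*214 = -7/6*196*214 = -686/3*214 = -146804/3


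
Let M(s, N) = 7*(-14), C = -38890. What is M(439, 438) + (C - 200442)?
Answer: -239430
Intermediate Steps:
M(s, N) = -98
M(439, 438) + (C - 200442) = -98 + (-38890 - 200442) = -98 - 239332 = -239430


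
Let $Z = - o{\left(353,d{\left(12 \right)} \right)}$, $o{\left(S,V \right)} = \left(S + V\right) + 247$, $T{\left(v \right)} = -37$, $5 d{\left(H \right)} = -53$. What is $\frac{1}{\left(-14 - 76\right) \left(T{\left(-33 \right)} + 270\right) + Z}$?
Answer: $- \frac{5}{107797} \approx -4.6383 \cdot 10^{-5}$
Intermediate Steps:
$d{\left(H \right)} = - \frac{53}{5}$ ($d{\left(H \right)} = \frac{1}{5} \left(-53\right) = - \frac{53}{5}$)
$o{\left(S,V \right)} = 247 + S + V$
$Z = - \frac{2947}{5}$ ($Z = - (247 + 353 - \frac{53}{5}) = \left(-1\right) \frac{2947}{5} = - \frac{2947}{5} \approx -589.4$)
$\frac{1}{\left(-14 - 76\right) \left(T{\left(-33 \right)} + 270\right) + Z} = \frac{1}{\left(-14 - 76\right) \left(-37 + 270\right) - \frac{2947}{5}} = \frac{1}{\left(-14 - 76\right) 233 - \frac{2947}{5}} = \frac{1}{\left(-90\right) 233 - \frac{2947}{5}} = \frac{1}{-20970 - \frac{2947}{5}} = \frac{1}{- \frac{107797}{5}} = - \frac{5}{107797}$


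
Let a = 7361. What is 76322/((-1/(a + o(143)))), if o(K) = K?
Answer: -572720288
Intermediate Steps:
76322/((-1/(a + o(143)))) = 76322/((-1/(7361 + 143))) = 76322/((-1/7504)) = 76322/((-1*1/7504)) = 76322/(-1/7504) = 76322*(-7504) = -572720288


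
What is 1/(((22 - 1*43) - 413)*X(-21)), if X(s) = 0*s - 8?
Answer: 1/3472 ≈ 0.00028802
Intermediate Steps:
X(s) = -8 (X(s) = 0 - 8 = -8)
1/(((22 - 1*43) - 413)*X(-21)) = 1/(((22 - 1*43) - 413)*(-8)) = 1/(((22 - 43) - 413)*(-8)) = 1/((-21 - 413)*(-8)) = 1/(-434*(-8)) = 1/3472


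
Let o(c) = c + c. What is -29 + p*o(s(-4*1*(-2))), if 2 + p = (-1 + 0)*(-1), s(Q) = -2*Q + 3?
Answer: -3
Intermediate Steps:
s(Q) = 3 - 2*Q
o(c) = 2*c
p = -1 (p = -2 + (-1 + 0)*(-1) = -2 - 1*(-1) = -2 + 1 = -1)
-29 + p*o(s(-4*1*(-2))) = -29 - 2*(3 - 2*(-4*1)*(-2)) = -29 - 2*(3 - (-8)*(-2)) = -29 - 2*(3 - 2*8) = -29 - 2*(3 - 16) = -29 - 2*(-13) = -29 - 1*(-26) = -29 + 26 = -3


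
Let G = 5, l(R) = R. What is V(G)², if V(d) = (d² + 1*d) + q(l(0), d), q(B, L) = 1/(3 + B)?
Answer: 8281/9 ≈ 920.11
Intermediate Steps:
V(d) = ⅓ + d + d² (V(d) = (d² + 1*d) + 1/(3 + 0) = (d² + d) + 1/3 = (d + d²) + ⅓ = ⅓ + d + d²)
V(G)² = (⅓ + 5 + 5²)² = (⅓ + 5 + 25)² = (91/3)² = 8281/9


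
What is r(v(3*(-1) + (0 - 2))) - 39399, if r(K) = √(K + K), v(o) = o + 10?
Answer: -39399 + √10 ≈ -39396.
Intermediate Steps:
v(o) = 10 + o
r(K) = √2*√K (r(K) = √(2*K) = √2*√K)
r(v(3*(-1) + (0 - 2))) - 39399 = √2*√(10 + (3*(-1) + (0 - 2))) - 39399 = √2*√(10 + (-3 - 2)) - 39399 = √2*√(10 - 5) - 39399 = √2*√5 - 39399 = √10 - 39399 = -39399 + √10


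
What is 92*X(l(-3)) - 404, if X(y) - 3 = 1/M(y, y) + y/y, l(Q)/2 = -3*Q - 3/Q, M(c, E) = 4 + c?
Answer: -193/6 ≈ -32.167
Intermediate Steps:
l(Q) = -6*Q - 6/Q (l(Q) = 2*(-3*Q - 3/Q) = -6*Q - 6/Q)
X(y) = 4 + 1/(4 + y) (X(y) = 3 + (1/(4 + y) + y/y) = 3 + (1/(4 + y) + 1) = 3 + (1 + 1/(4 + y)) = 4 + 1/(4 + y))
92*X(l(-3)) - 404 = 92*((17 + 4*(-6*(-3) - 6/(-3)))/(4 + (-6*(-3) - 6/(-3)))) - 404 = 92*((17 + 4*(18 - 6*(-⅓)))/(4 + (18 - 6*(-⅓)))) - 404 = 92*((17 + 4*(18 + 2))/(4 + (18 + 2))) - 404 = 92*((17 + 4*20)/(4 + 20)) - 404 = 92*((17 + 80)/24) - 404 = 92*((1/24)*97) - 404 = 92*(97/24) - 404 = 2231/6 - 404 = -193/6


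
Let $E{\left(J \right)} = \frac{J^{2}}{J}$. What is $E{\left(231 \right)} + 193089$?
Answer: $193320$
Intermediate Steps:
$E{\left(J \right)} = J$
$E{\left(231 \right)} + 193089 = 231 + 193089 = 193320$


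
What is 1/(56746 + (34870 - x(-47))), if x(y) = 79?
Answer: 1/91537 ≈ 1.0925e-5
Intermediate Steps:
1/(56746 + (34870 - x(-47))) = 1/(56746 + (34870 - 1*79)) = 1/(56746 + (34870 - 79)) = 1/(56746 + 34791) = 1/91537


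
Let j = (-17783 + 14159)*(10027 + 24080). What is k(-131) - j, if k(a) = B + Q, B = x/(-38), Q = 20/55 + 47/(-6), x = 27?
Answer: 77499557407/627 ≈ 1.2360e+8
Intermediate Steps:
Q = -493/66 (Q = 20*(1/55) + 47*(-⅙) = 4/11 - 47/6 = -493/66 ≈ -7.4697)
j = -123603768 (j = -3624*34107 = -123603768)
B = -27/38 (B = 27/(-38) = 27*(-1/38) = -27/38 ≈ -0.71053)
k(a) = -5129/627 (k(a) = -27/38 - 493/66 = -5129/627)
k(-131) - j = -5129/627 - 1*(-123603768) = -5129/627 + 123603768 = 77499557407/627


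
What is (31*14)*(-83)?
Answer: -36022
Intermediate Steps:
(31*14)*(-83) = 434*(-83) = -36022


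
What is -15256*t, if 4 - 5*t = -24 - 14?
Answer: -640752/5 ≈ -1.2815e+5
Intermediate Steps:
t = 42/5 (t = 4/5 - (-24 - 14)/5 = 4/5 - 1/5*(-38) = 4/5 + 38/5 = 42/5 ≈ 8.4000)
-15256*t = -15256*42/5 = -640752/5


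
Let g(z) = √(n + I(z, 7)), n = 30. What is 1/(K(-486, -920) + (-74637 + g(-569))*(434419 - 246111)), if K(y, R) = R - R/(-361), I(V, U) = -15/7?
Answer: -3205349767540123/45050373773292999923097808 - 6135121717*√1365/45050373773292999923097808 ≈ -7.1155e-11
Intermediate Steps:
I(V, U) = -15/7 (I(V, U) = -15*⅐ = -15/7)
g(z) = √1365/7 (g(z) = √(30 - 15/7) = √(195/7) = √1365/7)
K(y, R) = 362*R/361 (K(y, R) = R - R*(-1)/361 = R - (-1)*R/361 = R + R/361 = 362*R/361)
1/(K(-486, -920) + (-74637 + g(-569))*(434419 - 246111)) = 1/((362/361)*(-920) + (-74637 + √1365/7)*(434419 - 246111)) = 1/(-333040/361 + (-74637 + √1365/7)*188308) = 1/(-333040/361 + (-14054744196 + 188308*√1365/7)) = 1/(-5073762987796/361 + 188308*√1365/7)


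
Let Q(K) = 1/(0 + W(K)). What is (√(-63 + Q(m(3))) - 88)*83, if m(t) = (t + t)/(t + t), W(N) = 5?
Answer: -7304 + 83*I*√1570/5 ≈ -7304.0 + 657.75*I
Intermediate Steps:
m(t) = 1 (m(t) = (2*t)/((2*t)) = (2*t)*(1/(2*t)) = 1)
Q(K) = ⅕ (Q(K) = 1/(0 + 5) = 1/5 = ⅕)
(√(-63 + Q(m(3))) - 88)*83 = (√(-63 + ⅕) - 88)*83 = (√(-314/5) - 88)*83 = (I*√1570/5 - 88)*83 = (-88 + I*√1570/5)*83 = -7304 + 83*I*√1570/5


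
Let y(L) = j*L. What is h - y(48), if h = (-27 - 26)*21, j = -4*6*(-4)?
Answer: -5721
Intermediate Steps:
j = 96 (j = -24*(-4) = 96)
y(L) = 96*L
h = -1113 (h = -53*21 = -1113)
h - y(48) = -1113 - 96*48 = -1113 - 1*4608 = -1113 - 4608 = -5721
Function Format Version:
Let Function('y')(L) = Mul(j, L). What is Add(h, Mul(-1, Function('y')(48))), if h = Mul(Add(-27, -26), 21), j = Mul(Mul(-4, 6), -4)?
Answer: -5721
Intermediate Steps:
j = 96 (j = Mul(-24, -4) = 96)
Function('y')(L) = Mul(96, L)
h = -1113 (h = Mul(-53, 21) = -1113)
Add(h, Mul(-1, Function('y')(48))) = Add(-1113, Mul(-1, Mul(96, 48))) = Add(-1113, Mul(-1, 4608)) = Add(-1113, -4608) = -5721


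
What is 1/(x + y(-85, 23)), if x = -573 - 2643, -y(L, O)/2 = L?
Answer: -1/3046 ≈ -0.00032830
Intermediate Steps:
y(L, O) = -2*L
x = -3216
1/(x + y(-85, 23)) = 1/(-3216 - 2*(-85)) = 1/(-3216 + 170) = 1/(-3046) = -1/3046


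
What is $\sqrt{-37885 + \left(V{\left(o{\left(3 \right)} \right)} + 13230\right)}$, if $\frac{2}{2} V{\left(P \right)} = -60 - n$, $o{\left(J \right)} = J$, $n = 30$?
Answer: $7 i \sqrt{505} \approx 157.31 i$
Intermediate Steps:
$V{\left(P \right)} = -90$ ($V{\left(P \right)} = -60 - 30 = -90$)
$\sqrt{-37885 + \left(V{\left(o{\left(3 \right)} \right)} + 13230\right)} = \sqrt{-37885 + \left(-90 + 13230\right)} = \sqrt{-37885 + 13140} = \sqrt{-24745} = 7 i \sqrt{505}$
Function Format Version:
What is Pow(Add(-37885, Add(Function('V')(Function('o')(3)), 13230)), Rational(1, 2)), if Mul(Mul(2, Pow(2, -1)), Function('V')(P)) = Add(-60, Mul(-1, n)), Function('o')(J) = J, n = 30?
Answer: Mul(7, I, Pow(505, Rational(1, 2))) ≈ Mul(157.31, I)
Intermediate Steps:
Function('V')(P) = -90 (Function('V')(P) = Add(-60, Mul(-1, 30)) = Add(-60, -30) = -90)
Pow(Add(-37885, Add(Function('V')(Function('o')(3)), 13230)), Rational(1, 2)) = Pow(Add(-37885, Add(-90, 13230)), Rational(1, 2)) = Pow(Add(-37885, 13140), Rational(1, 2)) = Pow(-24745, Rational(1, 2)) = Mul(7, I, Pow(505, Rational(1, 2)))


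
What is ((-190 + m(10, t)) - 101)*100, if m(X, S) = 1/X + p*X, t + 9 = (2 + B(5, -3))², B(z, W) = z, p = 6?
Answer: -23090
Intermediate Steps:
t = 40 (t = -9 + (2 + 5)² = -9 + 7² = -9 + 49 = 40)
m(X, S) = 1/X + 6*X
((-190 + m(10, t)) - 101)*100 = ((-190 + (1/10 + 6*10)) - 101)*100 = ((-190 + (⅒ + 60)) - 101)*100 = ((-190 + 601/10) - 101)*100 = (-1299/10 - 101)*100 = -2309/10*100 = -23090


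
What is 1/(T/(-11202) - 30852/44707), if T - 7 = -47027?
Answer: 250403907/878259518 ≈ 0.28511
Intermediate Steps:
T = -47020 (T = 7 - 47027 = -47020)
1/(T/(-11202) - 30852/44707) = 1/(-47020/(-11202) - 30852/44707) = 1/(-47020*(-1/11202) - 30852*1/44707) = 1/(23510/5601 - 30852/44707) = 1/(878259518/250403907) = 250403907/878259518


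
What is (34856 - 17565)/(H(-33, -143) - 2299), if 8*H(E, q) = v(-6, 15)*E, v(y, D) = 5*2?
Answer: -69164/9361 ≈ -7.3885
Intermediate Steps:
v(y, D) = 10
H(E, q) = 5*E/4 (H(E, q) = (10*E)/8 = 5*E/4)
(34856 - 17565)/(H(-33, -143) - 2299) = (34856 - 17565)/((5/4)*(-33) - 2299) = 17291/(-165/4 - 2299) = 17291/(-9361/4) = 17291*(-4/9361) = -69164/9361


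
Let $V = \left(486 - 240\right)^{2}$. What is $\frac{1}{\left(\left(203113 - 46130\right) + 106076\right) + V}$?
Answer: $\frac{1}{323575} \approx 3.0905 \cdot 10^{-6}$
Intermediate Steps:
$V = 60516$ ($V = 246^{2} = 60516$)
$\frac{1}{\left(\left(203113 - 46130\right) + 106076\right) + V} = \frac{1}{\left(\left(203113 - 46130\right) + 106076\right) + 60516} = \frac{1}{\left(156983 + 106076\right) + 60516} = \frac{1}{263059 + 60516} = \frac{1}{323575}$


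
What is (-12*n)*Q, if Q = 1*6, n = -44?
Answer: 3168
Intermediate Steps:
Q = 6
(-12*n)*Q = -12*(-44)*6 = 528*6 = 3168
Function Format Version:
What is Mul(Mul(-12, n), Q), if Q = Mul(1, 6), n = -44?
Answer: 3168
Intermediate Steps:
Q = 6
Mul(Mul(-12, n), Q) = Mul(Mul(-12, -44), 6) = Mul(528, 6) = 3168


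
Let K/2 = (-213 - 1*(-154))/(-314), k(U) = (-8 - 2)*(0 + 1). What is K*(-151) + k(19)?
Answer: -10479/157 ≈ -66.745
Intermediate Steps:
k(U) = -10 (k(U) = -10*1 = -10)
K = 59/157 (K = 2*((-213 - 1*(-154))/(-314)) = 2*((-213 + 154)*(-1/314)) = 2*(-59*(-1/314)) = 2*(59/314) = 59/157 ≈ 0.37580)
K*(-151) + k(19) = (59/157)*(-151) - 10 = -8909/157 - 10 = -10479/157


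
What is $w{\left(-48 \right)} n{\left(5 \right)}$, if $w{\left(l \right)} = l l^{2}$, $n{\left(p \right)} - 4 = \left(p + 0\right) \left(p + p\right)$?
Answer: $-5971968$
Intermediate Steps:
$n{\left(p \right)} = 4 + 2 p^{2}$ ($n{\left(p \right)} = 4 + \left(p + 0\right) \left(p + p\right) = 4 + p 2 p = 4 + 2 p^{2}$)
$w{\left(l \right)} = l^{3}$
$w{\left(-48 \right)} n{\left(5 \right)} = \left(-48\right)^{3} \left(4 + 2 \cdot 5^{2}\right) = - 110592 \left(4 + 2 \cdot 25\right) = - 110592 \left(4 + 50\right) = \left(-110592\right) 54 = -5971968$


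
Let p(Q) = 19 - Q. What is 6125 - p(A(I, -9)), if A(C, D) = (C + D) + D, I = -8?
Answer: 6080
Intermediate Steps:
A(C, D) = C + 2*D
6125 - p(A(I, -9)) = 6125 - (19 - (-8 + 2*(-9))) = 6125 - (19 - (-8 - 18)) = 6125 - (19 - 1*(-26)) = 6125 - (19 + 26) = 6125 - 1*45 = 6125 - 45 = 6080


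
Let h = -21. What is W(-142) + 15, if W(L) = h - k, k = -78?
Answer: 72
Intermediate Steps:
W(L) = 57 (W(L) = -21 - 1*(-78) = -21 + 78 = 57)
W(-142) + 15 = 57 + 15 = 72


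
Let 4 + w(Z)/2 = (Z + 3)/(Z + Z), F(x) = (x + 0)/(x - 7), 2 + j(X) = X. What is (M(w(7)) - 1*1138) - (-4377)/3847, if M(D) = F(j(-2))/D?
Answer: -1106551635/973291 ≈ -1136.9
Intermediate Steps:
j(X) = -2 + X
F(x) = x/(-7 + x)
w(Z) = -8 + (3 + Z)/Z (w(Z) = -8 + 2*((Z + 3)/(Z + Z)) = -8 + 2*((3 + Z)/((2*Z))) = -8 + 2*((3 + Z)*(1/(2*Z))) = -8 + 2*((3 + Z)/(2*Z)) = -8 + (3 + Z)/Z)
M(D) = 4/(11*D) (M(D) = ((-2 - 2)/(-7 + (-2 - 2)))/D = (-4/(-7 - 4))/D = (-4/(-11))/D = (-4*(-1/11))/D = 4/(11*D))
(M(w(7)) - 1*1138) - (-4377)/3847 = (4/(11*(-7 + 3/7)) - 1*1138) - (-4377)/3847 = (4/(11*(-7 + 3*(1/7))) - 1138) - (-4377)/3847 = (4/(11*(-7 + 3/7)) - 1138) - 1*(-4377/3847) = (4/(11*(-46/7)) - 1138) + 4377/3847 = ((4/11)*(-7/46) - 1138) + 4377/3847 = (-14/253 - 1138) + 4377/3847 = -287928/253 + 4377/3847 = -1106551635/973291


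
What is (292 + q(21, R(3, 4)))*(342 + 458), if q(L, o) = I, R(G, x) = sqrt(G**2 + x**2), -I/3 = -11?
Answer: 260000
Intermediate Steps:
I = 33 (I = -3*(-11) = 33)
q(L, o) = 33
(292 + q(21, R(3, 4)))*(342 + 458) = (292 + 33)*(342 + 458) = 325*800 = 260000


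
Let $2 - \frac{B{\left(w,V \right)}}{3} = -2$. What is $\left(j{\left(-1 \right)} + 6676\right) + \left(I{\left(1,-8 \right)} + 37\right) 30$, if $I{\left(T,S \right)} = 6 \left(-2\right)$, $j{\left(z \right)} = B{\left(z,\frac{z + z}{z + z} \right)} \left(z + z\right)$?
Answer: $7402$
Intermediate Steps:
$B{\left(w,V \right)} = 12$ ($B{\left(w,V \right)} = 6 - -6 = 6 + 6 = 12$)
$j{\left(z \right)} = 24 z$ ($j{\left(z \right)} = 12 \left(z + z\right) = 12 \cdot 2 z = 24 z$)
$I{\left(T,S \right)} = -12$
$\left(j{\left(-1 \right)} + 6676\right) + \left(I{\left(1,-8 \right)} + 37\right) 30 = \left(24 \left(-1\right) + 6676\right) + \left(-12 + 37\right) 30 = \left(-24 + 6676\right) + 25 \cdot 30 = 6652 + 750 = 7402$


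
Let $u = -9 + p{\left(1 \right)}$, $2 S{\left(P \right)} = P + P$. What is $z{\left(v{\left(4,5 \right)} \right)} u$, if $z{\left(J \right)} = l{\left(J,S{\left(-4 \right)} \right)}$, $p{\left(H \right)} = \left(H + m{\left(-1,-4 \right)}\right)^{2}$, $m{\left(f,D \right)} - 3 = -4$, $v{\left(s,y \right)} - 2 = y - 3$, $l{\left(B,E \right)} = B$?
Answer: $-36$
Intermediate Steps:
$S{\left(P \right)} = P$ ($S{\left(P \right)} = \frac{P + P}{2} = \frac{2 P}{2} = P$)
$v{\left(s,y \right)} = -1 + y$ ($v{\left(s,y \right)} = 2 + \left(y - 3\right) = 2 + \left(-3 + y\right) = -1 + y$)
$m{\left(f,D \right)} = -1$ ($m{\left(f,D \right)} = 3 - 4 = -1$)
$p{\left(H \right)} = \left(-1 + H\right)^{2}$ ($p{\left(H \right)} = \left(H - 1\right)^{2} = \left(-1 + H\right)^{2}$)
$u = -9$ ($u = -9 + \left(-1 + 1\right)^{2} = -9 + 0^{2} = -9 + 0 = -9$)
$z{\left(J \right)} = J$
$z{\left(v{\left(4,5 \right)} \right)} u = \left(-1 + 5\right) \left(-9\right) = 4 \left(-9\right) = -36$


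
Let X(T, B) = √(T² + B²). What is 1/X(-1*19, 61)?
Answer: √4082/4082 ≈ 0.015652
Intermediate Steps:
X(T, B) = √(B² + T²)
1/X(-1*19, 61) = 1/(√(61² + (-1*19)²)) = 1/(√(3721 + (-19)²)) = 1/(√(3721 + 361)) = 1/(√4082) = √4082/4082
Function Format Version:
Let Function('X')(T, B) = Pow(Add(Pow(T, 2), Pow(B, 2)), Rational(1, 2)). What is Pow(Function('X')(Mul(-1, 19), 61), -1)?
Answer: Mul(Rational(1, 4082), Pow(4082, Rational(1, 2))) ≈ 0.015652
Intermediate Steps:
Function('X')(T, B) = Pow(Add(Pow(B, 2), Pow(T, 2)), Rational(1, 2))
Pow(Function('X')(Mul(-1, 19), 61), -1) = Pow(Pow(Add(Pow(61, 2), Pow(Mul(-1, 19), 2)), Rational(1, 2)), -1) = Pow(Pow(Add(3721, Pow(-19, 2)), Rational(1, 2)), -1) = Pow(Pow(Add(3721, 361), Rational(1, 2)), -1) = Pow(Pow(4082, Rational(1, 2)), -1) = Mul(Rational(1, 4082), Pow(4082, Rational(1, 2)))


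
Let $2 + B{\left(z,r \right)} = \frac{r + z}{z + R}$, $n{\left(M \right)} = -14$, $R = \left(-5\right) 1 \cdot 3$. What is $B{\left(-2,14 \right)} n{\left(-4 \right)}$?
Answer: $\frac{644}{17} \approx 37.882$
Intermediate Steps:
$R = -15$ ($R = \left(-5\right) 3 = -15$)
$B{\left(z,r \right)} = -2 + \frac{r + z}{-15 + z}$ ($B{\left(z,r \right)} = -2 + \frac{r + z}{z - 15} = -2 + \frac{r + z}{-15 + z}$)
$B{\left(-2,14 \right)} n{\left(-4 \right)} = \frac{30 + 14 - -2}{-15 - 2} \left(-14\right) = \frac{30 + 14 + 2}{-17} \left(-14\right) = \left(- \frac{1}{17}\right) 46 \left(-14\right) = \left(- \frac{46}{17}\right) \left(-14\right) = \frac{644}{17}$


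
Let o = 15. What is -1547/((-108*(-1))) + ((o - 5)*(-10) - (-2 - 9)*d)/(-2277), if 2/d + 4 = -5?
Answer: -1170485/81972 ≈ -14.279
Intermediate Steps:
d = -2/9 (d = 2/(-4 - 5) = 2/(-9) = 2*(-⅑) = -2/9 ≈ -0.22222)
-1547/((-108*(-1))) + ((o - 5)*(-10) - (-2 - 9)*d)/(-2277) = -1547/((-108*(-1))) + ((15 - 5)*(-10) - (-2 - 9)*(-2)/9)/(-2277) = -1547/108 + (10*(-10) - (-11)*(-2)/9)*(-1/2277) = -1547*1/108 + (-100 - 1*22/9)*(-1/2277) = -1547/108 + (-100 - 22/9)*(-1/2277) = -1547/108 - 922/9*(-1/2277) = -1547/108 + 922/20493 = -1170485/81972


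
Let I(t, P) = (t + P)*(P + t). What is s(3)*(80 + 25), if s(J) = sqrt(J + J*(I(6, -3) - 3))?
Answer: 105*sqrt(21) ≈ 481.17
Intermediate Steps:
I(t, P) = (P + t)**2 (I(t, P) = (P + t)*(P + t) = (P + t)**2)
s(J) = sqrt(7)*sqrt(J) (s(J) = sqrt(J + J*((-3 + 6)**2 - 3)) = sqrt(J + J*(3**2 - 3)) = sqrt(J + J*(9 - 3)) = sqrt(J + J*6) = sqrt(J + 6*J) = sqrt(7*J) = sqrt(7)*sqrt(J))
s(3)*(80 + 25) = (sqrt(7)*sqrt(3))*(80 + 25) = sqrt(21)*105 = 105*sqrt(21)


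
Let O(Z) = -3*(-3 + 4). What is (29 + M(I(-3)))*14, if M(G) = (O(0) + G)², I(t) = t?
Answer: 910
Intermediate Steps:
O(Z) = -3 (O(Z) = -3*1 = -3)
M(G) = (-3 + G)²
(29 + M(I(-3)))*14 = (29 + (-3 - 3)²)*14 = (29 + (-6)²)*14 = (29 + 36)*14 = 65*14 = 910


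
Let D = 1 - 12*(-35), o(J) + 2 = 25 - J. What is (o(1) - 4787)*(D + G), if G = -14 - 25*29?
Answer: 1515270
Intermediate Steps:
o(J) = 23 - J (o(J) = -2 + (25 - J) = 23 - J)
D = 421 (D = 1 + 420 = 421)
G = -739 (G = -14 - 725 = -739)
(o(1) - 4787)*(D + G) = ((23 - 1*1) - 4787)*(421 - 739) = ((23 - 1) - 4787)*(-318) = (22 - 4787)*(-318) = -4765*(-318) = 1515270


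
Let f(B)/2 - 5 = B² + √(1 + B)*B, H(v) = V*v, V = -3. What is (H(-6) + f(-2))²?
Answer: 1280 - 288*I ≈ 1280.0 - 288.0*I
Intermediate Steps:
H(v) = -3*v
f(B) = 10 + 2*B² + 2*B*√(1 + B) (f(B) = 10 + 2*(B² + √(1 + B)*B) = 10 + 2*(B² + B*√(1 + B)) = 10 + (2*B² + 2*B*√(1 + B)) = 10 + 2*B² + 2*B*√(1 + B))
(H(-6) + f(-2))² = (-3*(-6) + (10 + 2*(-2)² + 2*(-2)*√(1 - 2)))² = (18 + (10 + 2*4 + 2*(-2)*√(-1)))² = (18 + (10 + 8 + 2*(-2)*I))² = (18 + (10 + 8 - 4*I))² = (18 + (18 - 4*I))² = (36 - 4*I)²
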